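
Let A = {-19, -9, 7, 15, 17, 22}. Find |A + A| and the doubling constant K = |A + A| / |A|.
K = |A + A| / |A| = 20/6 = 10/3

Enumerate A + A = {a + b : a, b ∈ A}. With |A| = 6, there are |A|^2 = 36 ordered sum pairs; collecting distinct values, A + A = {-38, -28, -18, -12, -4, -2, 3, 6, 8, 13, 14, 22, 24, 29, 30, 32, 34, 37, 39, 44}, so |A + A| = 20. Thus K = 20/6 = 10/3. For comparison, the minimum possible |A + A| over all 6-element sets is 2·6 − 1 = 11 (so min K = 11/6), attained only by arithmetic progressions.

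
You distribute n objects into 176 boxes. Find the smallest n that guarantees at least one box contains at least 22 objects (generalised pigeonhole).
n = (22 − 1)·176 + 1 = 3697

By the generalised pigeonhole principle, to guarantee some box contains ≥ r objects we need more than (r − 1) · k objects total. Threshold: n = (r − 1) · k + 1. With r = 22 and k = 176: n = 21 · 176 + 1 = 3696 + 1 = 3697. For n = 3696 = 21 · 176, we can put exactly 21 objects in every box, avoiding 22 in any single one — so 3697 is tight.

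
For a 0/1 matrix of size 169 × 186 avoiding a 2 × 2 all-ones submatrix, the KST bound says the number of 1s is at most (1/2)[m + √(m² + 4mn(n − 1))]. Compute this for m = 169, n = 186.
z(169, 186; 2, 2) ≤ (1/2)[169 + √(169² + 4·169·186·185)] = (1/2)[169 + √23289721] = 2497.4712

Kővári–Sós–Turán: let r_1, ..., r_169 be the row sums and z = Σ r_i the total number of 1s. Each pair of columns can share at most one row with both entries 1 (else a 2×2 all-ones block appears), so Σ_i C(r_i, 2) ≤ C(186, 2) = 17205. By convexity Σ_i C(r_i, 2) ≥ 169·C(z/169, 2) = z(z − 169)/(2·169), giving z² − 169z − 169·186·185 ≤ 0 and hence z ≤ (1/2)[169 + √(28561 + 4·5815290)] = (1/2)[169 + √23289721] ≈ (1/2)(169 + 4825.9425) = 2497.4712.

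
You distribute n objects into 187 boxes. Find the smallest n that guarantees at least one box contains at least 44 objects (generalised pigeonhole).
n = (44 − 1)·187 + 1 = 8042

By the generalised pigeonhole principle, to guarantee some box contains ≥ r objects we need more than (r − 1) · k objects total. Threshold: n = (r − 1) · k + 1. With r = 44 and k = 187: n = 43 · 187 + 1 = 8041 + 1 = 8042. For n = 8041 = 43 · 187, we can put exactly 43 objects in every box, avoiding 44 in any single one — so 8042 is tight.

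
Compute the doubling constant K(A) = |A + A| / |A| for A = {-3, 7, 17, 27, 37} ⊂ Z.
K = |A + A| / |A| = 9/5

Enumerate A + A = {a + b : a, b ∈ A}. With |A| = 5, there are |A|^2 = 25 ordered sum pairs; collecting distinct values, A + A = {-6, 4, 14, 24, 34, 44, 54, 64, 74}, so |A + A| = 9. Thus K = 9/5. Here |A + A| = 2|A| − 1 = 9, the minimum possible — so K = 9/5 is minimal, which holds iff A is an arithmetic progression.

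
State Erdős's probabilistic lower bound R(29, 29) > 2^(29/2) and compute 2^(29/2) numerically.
2^(29/2) = 23170.475; so R(29, 29) > 23170.475

Colour each edge of K_n uniformly at random with red/blue. The expected number of monochromatic K_29 is C(n, 29) · 2 · 2^(−C(29,2)). If C(n, 29) · 2^(1 − C(29,2)) < 1, then with positive probability no monochromatic K_29 exists, so R(29, 29) > n. The standard estimate C(n, 29) ≤ n^29/29! shows this inequality holds whenever n ≤ 2^(29/2) (since 29! · 2^(C(29,2) − 1) > 2^(29^2/2) ≥ n^29). Hence R(29, 29) > 2^(29/2) = 23170.475.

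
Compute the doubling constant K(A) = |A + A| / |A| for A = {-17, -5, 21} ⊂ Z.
K = |A + A| / |A| = 6/3 = 2

Enumerate A + A = {a + b : a, b ∈ A}. With |A| = 3, there are |A|^2 = 9 ordered sum pairs; collecting distinct values, A + A = {-34, -22, -10, 4, 16, 42}, so |A + A| = 6. Thus K = 6/3 = 2. For comparison, the minimum possible |A + A| over all 3-element sets is 2·3 − 1 = 5 (so min K = 5/3), attained only by arithmetic progressions.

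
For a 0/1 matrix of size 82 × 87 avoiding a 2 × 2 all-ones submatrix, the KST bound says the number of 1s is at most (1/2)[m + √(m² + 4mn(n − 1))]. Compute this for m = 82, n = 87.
z(82, 87; 2, 2) ≤ (1/2)[82 + √(82² + 4·82·87·86)] = (1/2)[82 + √2460820] = 825.35

Kővári–Sós–Turán: let r_1, ..., r_82 be the row sums and z = Σ r_i the total number of 1s. Each pair of columns can share at most one row with both entries 1 (else a 2×2 all-ones block appears), so Σ_i C(r_i, 2) ≤ C(87, 2) = 3741. By convexity Σ_i C(r_i, 2) ≥ 82·C(z/82, 2) = z(z − 82)/(2·82), giving z² − 82z − 82·87·86 ≤ 0 and hence z ≤ (1/2)[82 + √(6724 + 4·613524)] = (1/2)[82 + √2460820] ≈ (1/2)(82 + 1568.7001) = 825.35.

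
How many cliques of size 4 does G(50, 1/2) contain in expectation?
E[# K_4] = C(50, 4) · (1/2)^C(4, 2) = 230300 / 2^6 = 57575/16 = 3598.4375

For each 4-subset S of vertices (there are C(50, 4) = 230300 such S), let X_S = 1 if S induces a K_4 (all C(4, 2) = 6 edges present). Then P(X_S = 1) = (1/2)^6 = 1/64. By linearity of expectation, E[# K_4] = C(50, 4) · (1/2)^6 = 230300 / 64 = 57575/16 = 3598.4375.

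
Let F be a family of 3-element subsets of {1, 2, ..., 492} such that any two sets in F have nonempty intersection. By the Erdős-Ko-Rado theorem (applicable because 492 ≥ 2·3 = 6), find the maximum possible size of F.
max |F| = C(491, 2) = 120295

The Erdős-Ko-Rado theorem states: for n ≥ 2k, an intersecting family of k-subsets of an n-element set has size at most C(n − 1, k − 1), with equality for 'star' families {A ⊆ [n] : |A| = k, i ∈ A} (fix an element i). For n = 492, k = 3: C(491, 2) = 120295.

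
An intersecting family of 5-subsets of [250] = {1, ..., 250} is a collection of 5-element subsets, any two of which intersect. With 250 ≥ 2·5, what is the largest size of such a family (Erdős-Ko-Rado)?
max |F| = C(249, 4) = 156340626

The Erdős-Ko-Rado theorem states: for n ≥ 2k, an intersecting family of k-subsets of an n-element set has size at most C(n − 1, k − 1), with equality for 'star' families {A ⊆ [n] : |A| = k, i ∈ A} (fix an element i). For n = 250, k = 5: C(249, 4) = 156340626.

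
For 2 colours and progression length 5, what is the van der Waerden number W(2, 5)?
W(2, 5) = 178

W(2, 5) = 178. The lower bound W(2, 5) > 177 comes from an explicit good 2-colouring of [1, 177]; the upper bound W(2, 5) ≤ 178 was verified by exhaustive search over 2-colourings of [1, 178].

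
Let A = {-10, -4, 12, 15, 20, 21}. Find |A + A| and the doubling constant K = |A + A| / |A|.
K = |A + A| / |A| = 20/6 = 10/3

Enumerate A + A = {a + b : a, b ∈ A}. With |A| = 6, there are |A|^2 = 36 ordered sum pairs; collecting distinct values, A + A = {-20, -14, -8, 2, 5, 8, 10, 11, 16, 17, 24, 27, 30, 32, 33, 35, 36, 40, 41, 42}, so |A + A| = 20. Thus K = 20/6 = 10/3. For comparison, the minimum possible |A + A| over all 6-element sets is 2·6 − 1 = 11 (so min K = 11/6), attained only by arithmetic progressions.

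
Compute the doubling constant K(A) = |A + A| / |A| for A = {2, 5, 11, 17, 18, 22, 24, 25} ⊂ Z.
K = |A + A| / |A| = 30/8 = 15/4

Enumerate A + A = {a + b : a, b ∈ A}. With |A| = 8, there are |A|^2 = 64 ordered sum pairs; collecting distinct values, A + A = {4, 7, 10, 13, 16, 19, 20, 22, 23, 24, 26, 27, 28, 29, 30, 33, 34, 35, 36, 39, 40, 41, 42, 43, 44, 46, 47, 48, 49, 50}, so |A + A| = 30. Thus K = 30/8 = 15/4. For comparison, the minimum possible |A + A| over all 8-element sets is 2·8 − 1 = 15 (so min K = 15/8), attained only by arithmetic progressions.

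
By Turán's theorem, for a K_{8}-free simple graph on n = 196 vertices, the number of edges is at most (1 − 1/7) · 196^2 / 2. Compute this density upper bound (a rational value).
Turán density bound = (6/7) · 196^2/2 = 16464

Turán's theorem: ex(n, K_{r+1}) is achieved by the complete r-partite Turán graph T(n, r) with parts as balanced as possible, and is at most (1 − 1/r) · n^2/2. For r = 7, n = 196: the density bound is (6/7) · 38416/2 = 16464. Since 7 ∣ 196, the Turán graph T(196, 7) has parts of equal size 28, and its edge count e(T(196, 7)) = 16464 attains the density bound exactly.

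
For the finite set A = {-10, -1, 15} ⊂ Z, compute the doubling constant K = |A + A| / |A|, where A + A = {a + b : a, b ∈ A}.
K = |A + A| / |A| = 6/3 = 2

Enumerate A + A = {a + b : a, b ∈ A}. With |A| = 3, there are |A|^2 = 9 ordered sum pairs; collecting distinct values, A + A = {-20, -11, -2, 5, 14, 30}, so |A + A| = 6. Thus K = 6/3 = 2. For comparison, the minimum possible |A + A| over all 3-element sets is 2·3 − 1 = 5 (so min K = 5/3), attained only by arithmetic progressions.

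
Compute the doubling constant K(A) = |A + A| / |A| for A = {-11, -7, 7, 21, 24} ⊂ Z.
K = |A + A| / |A| = 14/5

Enumerate A + A = {a + b : a, b ∈ A}. With |A| = 5, there are |A|^2 = 25 ordered sum pairs; collecting distinct values, A + A = {-22, -18, -14, -4, 0, 10, 13, 14, 17, 28, 31, 42, 45, 48}, so |A + A| = 14. Thus K = 14/5. For comparison, the minimum possible |A + A| over all 5-element sets is 2·5 − 1 = 9 (so min K = 9/5), attained only by arithmetic progressions.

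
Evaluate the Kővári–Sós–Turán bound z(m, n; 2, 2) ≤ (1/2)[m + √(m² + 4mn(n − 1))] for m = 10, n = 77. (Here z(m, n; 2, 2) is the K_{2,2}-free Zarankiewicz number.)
z(10, 77; 2, 2) ≤ (1/2)[10 + √(10² + 4·10·77·76)] = (1/2)[10 + √234180] = 246.9607

Kővári–Sós–Turán: let r_1, ..., r_10 be the row sums and z = Σ r_i the total number of 1s. Each pair of columns can share at most one row with both entries 1 (else a 2×2 all-ones block appears), so Σ_i C(r_i, 2) ≤ C(77, 2) = 2926. By convexity Σ_i C(r_i, 2) ≥ 10·C(z/10, 2) = z(z − 10)/(2·10), giving z² − 10z − 10·77·76 ≤ 0 and hence z ≤ (1/2)[10 + √(100 + 4·58520)] = (1/2)[10 + √234180] ≈ (1/2)(10 + 483.9215) = 246.9607.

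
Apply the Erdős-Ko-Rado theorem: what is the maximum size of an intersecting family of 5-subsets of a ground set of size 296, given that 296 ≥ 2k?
max |F| = C(295, 4) = 309177995

Erdős-Ko-Rado (1961): when n ≥ 2k, max |F| = C(n−1, k−1). The bound is attained by the star {A : i ∈ A} for any fixed i ∈ [n]. Here C(296−1, 5−1) = C(295, 4) = 309177995.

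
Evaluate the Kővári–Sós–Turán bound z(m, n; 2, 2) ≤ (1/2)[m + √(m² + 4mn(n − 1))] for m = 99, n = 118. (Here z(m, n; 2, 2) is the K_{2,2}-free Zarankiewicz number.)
z(99, 118; 2, 2) ≤ (1/2)[99 + √(99² + 4·99·118·117)] = (1/2)[99 + √5476977] = 1219.6471

Kővári–Sós–Turán: let r_1, ..., r_99 be the row sums and z = Σ r_i the total number of 1s. Each pair of columns can share at most one row with both entries 1 (else a 2×2 all-ones block appears), so Σ_i C(r_i, 2) ≤ C(118, 2) = 6903. By convexity Σ_i C(r_i, 2) ≥ 99·C(z/99, 2) = z(z − 99)/(2·99), giving z² − 99z − 99·118·117 ≤ 0 and hence z ≤ (1/2)[99 + √(9801 + 4·1366794)] = (1/2)[99 + √5476977] ≈ (1/2)(99 + 2340.2942) = 1219.6471.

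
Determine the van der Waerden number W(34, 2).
W(34, 2) = 34 + 1 = 35

A 2-term AP is any pair of integers, so a monochromatic 2-AP exists iff some colour is used at least twice. With 34 colours, the colouring i ↦ i on {1, ..., 34} uses each colour once, avoiding any monochromatic pair, so W(34, 2) > 34. For {1, ..., 35}, pigeonhole forces two integers of the same colour, which form a monochromatic 2-AP. Hence W(34, 2) = 35.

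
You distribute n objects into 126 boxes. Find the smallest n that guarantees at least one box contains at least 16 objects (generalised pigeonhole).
n = (16 − 1)·126 + 1 = 1891

By the generalised pigeonhole principle, to guarantee some box contains ≥ r objects we need more than (r − 1) · k objects total. Threshold: n = (r − 1) · k + 1. With r = 16 and k = 126: n = 15 · 126 + 1 = 1890 + 1 = 1891. For n = 1890 = 15 · 126, we can put exactly 15 objects in every box, avoiding 16 in any single one — so 1891 is tight.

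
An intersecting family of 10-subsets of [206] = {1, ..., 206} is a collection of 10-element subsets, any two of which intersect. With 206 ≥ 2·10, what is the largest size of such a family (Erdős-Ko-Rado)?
max |F| = C(205, 9) = 1474616024011075

Erdős-Ko-Rado (1961): when n ≥ 2k, max |F| = C(n−1, k−1). The bound is attained by the star {A : i ∈ A} for any fixed i ∈ [n]. Here C(206−1, 10−1) = C(205, 9) = 1474616024011075.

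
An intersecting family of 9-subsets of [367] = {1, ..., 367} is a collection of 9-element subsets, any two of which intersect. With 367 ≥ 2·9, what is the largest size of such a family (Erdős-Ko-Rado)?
max |F| = C(366, 8) = 7393909947633495

Erdős-Ko-Rado (1961): when n ≥ 2k, max |F| = C(n−1, k−1). The bound is attained by the star {A : i ∈ A} for any fixed i ∈ [n]. Here C(367−1, 9−1) = C(366, 8) = 7393909947633495.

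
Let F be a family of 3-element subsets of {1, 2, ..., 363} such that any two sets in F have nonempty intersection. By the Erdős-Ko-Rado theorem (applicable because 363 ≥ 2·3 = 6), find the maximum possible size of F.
max |F| = C(362, 2) = 65341

Erdős-Ko-Rado (1961): when n ≥ 2k, max |F| = C(n−1, k−1). The bound is attained by the star {A : i ∈ A} for any fixed i ∈ [n]. Here C(363−1, 3−1) = C(362, 2) = 65341.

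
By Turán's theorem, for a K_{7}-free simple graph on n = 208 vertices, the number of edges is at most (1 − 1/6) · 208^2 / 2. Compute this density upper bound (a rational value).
Turán density bound = (5/6) · 208^2/2 = 54080/3 ≈ 18026.6667

Turán's theorem: ex(n, K_{r+1}) is achieved by the complete r-partite Turán graph T(n, r) with parts as balanced as possible, and is at most (1 − 1/r) · n^2/2. For r = 6, n = 208: the density bound is (5/6) · 43264/2 = 54080/3 ≈ 18026.6667. The integer-valued extremum is e(T(208, 6)) = 18026, which is strictly less than the density bound 54080/3 since 6 ∤ 208 (the parts of T(208, 6) cannot all be equal).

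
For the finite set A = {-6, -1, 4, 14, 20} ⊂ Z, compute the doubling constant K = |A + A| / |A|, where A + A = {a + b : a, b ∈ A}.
K = |A + A| / |A| = 13/5

Enumerate A + A = {a + b : a, b ∈ A}. With |A| = 5, there are |A|^2 = 25 ordered sum pairs; collecting distinct values, A + A = {-12, -7, -2, 3, 8, 13, 14, 18, 19, 24, 28, 34, 40}, so |A + A| = 13. Thus K = 13/5. For comparison, the minimum possible |A + A| over all 5-element sets is 2·5 − 1 = 9 (so min K = 9/5), attained only by arithmetic progressions.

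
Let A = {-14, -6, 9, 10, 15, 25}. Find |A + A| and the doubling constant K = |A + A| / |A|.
K = |A + A| / |A| = 20/6 = 10/3

Enumerate A + A = {a + b : a, b ∈ A}. With |A| = 6, there are |A|^2 = 36 ordered sum pairs; collecting distinct values, A + A = {-28, -20, -12, -5, -4, 1, 3, 4, 9, 11, 18, 19, 20, 24, 25, 30, 34, 35, 40, 50}, so |A + A| = 20. Thus K = 20/6 = 10/3. For comparison, the minimum possible |A + A| over all 6-element sets is 2·6 − 1 = 11 (so min K = 11/6), attained only by arithmetic progressions.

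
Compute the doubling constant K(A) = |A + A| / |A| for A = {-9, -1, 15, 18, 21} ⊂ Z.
K = |A + A| / |A| = 14/5

Enumerate A + A = {a + b : a, b ∈ A}. With |A| = 5, there are |A|^2 = 25 ordered sum pairs; collecting distinct values, A + A = {-18, -10, -2, 6, 9, 12, 14, 17, 20, 30, 33, 36, 39, 42}, so |A + A| = 14. Thus K = 14/5. For comparison, the minimum possible |A + A| over all 5-element sets is 2·5 − 1 = 9 (so min K = 9/5), attained only by arithmetic progressions.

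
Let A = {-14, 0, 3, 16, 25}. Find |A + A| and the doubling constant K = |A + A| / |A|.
K = |A + A| / |A| = 15/5 = 3

Enumerate A + A = {a + b : a, b ∈ A}. With |A| = 5, there are |A|^2 = 25 ordered sum pairs; collecting distinct values, A + A = {-28, -14, -11, 0, 2, 3, 6, 11, 16, 19, 25, 28, 32, 41, 50}, so |A + A| = 15. Thus K = 15/5 = 3. For comparison, the minimum possible |A + A| over all 5-element sets is 2·5 − 1 = 9 (so min K = 9/5), attained only by arithmetic progressions.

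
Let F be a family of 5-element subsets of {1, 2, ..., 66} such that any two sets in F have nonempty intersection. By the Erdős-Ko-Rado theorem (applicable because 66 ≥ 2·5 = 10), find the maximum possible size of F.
max |F| = C(65, 4) = 677040

The Erdős-Ko-Rado theorem states: for n ≥ 2k, an intersecting family of k-subsets of an n-element set has size at most C(n − 1, k − 1), with equality for 'star' families {A ⊆ [n] : |A| = k, i ∈ A} (fix an element i). For n = 66, k = 5: C(65, 4) = 677040.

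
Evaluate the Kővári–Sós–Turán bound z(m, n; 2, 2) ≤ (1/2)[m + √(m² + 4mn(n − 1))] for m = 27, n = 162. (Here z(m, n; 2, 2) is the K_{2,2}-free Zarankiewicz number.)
z(27, 162; 2, 2) ≤ (1/2)[27 + √(27² + 4·27·162·161)] = (1/2)[27 + √2817585] = 852.7832

Kővári–Sós–Turán: let r_1, ..., r_27 be the row sums and z = Σ r_i the total number of 1s. Each pair of columns can share at most one row with both entries 1 (else a 2×2 all-ones block appears), so Σ_i C(r_i, 2) ≤ C(162, 2) = 13041. By convexity Σ_i C(r_i, 2) ≥ 27·C(z/27, 2) = z(z − 27)/(2·27), giving z² − 27z − 27·162·161 ≤ 0 and hence z ≤ (1/2)[27 + √(729 + 4·704214)] = (1/2)[27 + √2817585] ≈ (1/2)(27 + 1678.5664) = 852.7832.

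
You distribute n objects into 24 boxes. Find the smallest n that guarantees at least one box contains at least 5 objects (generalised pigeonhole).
n = (5 − 1)·24 + 1 = 97

By the generalised pigeonhole principle, to guarantee some box contains ≥ r objects we need more than (r − 1) · k objects total. Threshold: n = (r − 1) · k + 1. With r = 5 and k = 24: n = 4 · 24 + 1 = 96 + 1 = 97. For n = 96 = 4 · 24, we can put exactly 4 objects in every box, avoiding 5 in any single one — so 97 is tight.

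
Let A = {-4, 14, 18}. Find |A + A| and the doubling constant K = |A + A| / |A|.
K = |A + A| / |A| = 6/3 = 2

Enumerate A + A = {a + b : a, b ∈ A}. With |A| = 3, there are |A|^2 = 9 ordered sum pairs; collecting distinct values, A + A = {-8, 10, 14, 28, 32, 36}, so |A + A| = 6. Thus K = 6/3 = 2. For comparison, the minimum possible |A + A| over all 3-element sets is 2·3 − 1 = 5 (so min K = 5/3), attained only by arithmetic progressions.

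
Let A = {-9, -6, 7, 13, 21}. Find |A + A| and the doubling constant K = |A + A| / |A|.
K = |A + A| / |A| = 15/5 = 3

Enumerate A + A = {a + b : a, b ∈ A}. With |A| = 5, there are |A|^2 = 25 ordered sum pairs; collecting distinct values, A + A = {-18, -15, -12, -2, 1, 4, 7, 12, 14, 15, 20, 26, 28, 34, 42}, so |A + A| = 15. Thus K = 15/5 = 3. For comparison, the minimum possible |A + A| over all 5-element sets is 2·5 − 1 = 9 (so min K = 9/5), attained only by arithmetic progressions.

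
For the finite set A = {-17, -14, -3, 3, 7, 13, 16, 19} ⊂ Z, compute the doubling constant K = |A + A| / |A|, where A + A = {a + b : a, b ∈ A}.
K = |A + A| / |A| = 30/8 = 15/4

Enumerate A + A = {a + b : a, b ∈ A}. With |A| = 8, there are |A|^2 = 64 ordered sum pairs; collecting distinct values, A + A = {-34, -31, -28, -20, -17, -14, -11, -10, -7, -6, -4, -1, 0, 2, 4, 5, 6, 10, 13, 14, 16, 19, 20, 22, 23, 26, 29, 32, 35, 38}, so |A + A| = 30. Thus K = 30/8 = 15/4. For comparison, the minimum possible |A + A| over all 8-element sets is 2·8 − 1 = 15 (so min K = 15/8), attained only by arithmetic progressions.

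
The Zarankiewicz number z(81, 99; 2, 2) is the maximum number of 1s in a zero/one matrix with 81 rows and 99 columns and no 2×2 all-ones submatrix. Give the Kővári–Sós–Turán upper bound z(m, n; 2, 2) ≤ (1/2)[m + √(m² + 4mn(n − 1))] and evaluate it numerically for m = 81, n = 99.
z(81, 99; 2, 2) ≤ (1/2)[81 + √(81² + 4·81·99·98)] = (1/2)[81 + √3150009] = 927.9132

Kővári–Sós–Turán: let r_1, ..., r_81 be the row sums and z = Σ r_i the total number of 1s. Each pair of columns can share at most one row with both entries 1 (else a 2×2 all-ones block appears), so Σ_i C(r_i, 2) ≤ C(99, 2) = 4851. By convexity Σ_i C(r_i, 2) ≥ 81·C(z/81, 2) = z(z − 81)/(2·81), giving z² − 81z − 81·99·98 ≤ 0 and hence z ≤ (1/2)[81 + √(6561 + 4·785862)] = (1/2)[81 + √3150009] ≈ (1/2)(81 + 1774.8265) = 927.9132.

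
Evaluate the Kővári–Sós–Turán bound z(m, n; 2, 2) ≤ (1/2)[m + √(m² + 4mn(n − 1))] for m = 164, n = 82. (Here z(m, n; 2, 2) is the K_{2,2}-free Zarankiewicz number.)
z(164, 82; 2, 2) ≤ (1/2)[164 + √(164² + 4·164·82·81)] = (1/2)[164 + √4384048] = 1128.9059

Kővári–Sós–Turán: let r_1, ..., r_164 be the row sums and z = Σ r_i the total number of 1s. Each pair of columns can share at most one row with both entries 1 (else a 2×2 all-ones block appears), so Σ_i C(r_i, 2) ≤ C(82, 2) = 3321. By convexity Σ_i C(r_i, 2) ≥ 164·C(z/164, 2) = z(z − 164)/(2·164), giving z² − 164z − 164·82·81 ≤ 0 and hence z ≤ (1/2)[164 + √(26896 + 4·1089288)] = (1/2)[164 + √4384048] ≈ (1/2)(164 + 2093.8118) = 1128.9059.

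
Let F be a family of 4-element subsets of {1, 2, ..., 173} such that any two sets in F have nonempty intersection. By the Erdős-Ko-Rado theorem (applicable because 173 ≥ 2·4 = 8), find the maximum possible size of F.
max |F| = C(172, 3) = 833340

The Erdős-Ko-Rado theorem states: for n ≥ 2k, an intersecting family of k-subsets of an n-element set has size at most C(n − 1, k − 1), with equality for 'star' families {A ⊆ [n] : |A| = k, i ∈ A} (fix an element i). For n = 173, k = 4: C(172, 3) = 833340.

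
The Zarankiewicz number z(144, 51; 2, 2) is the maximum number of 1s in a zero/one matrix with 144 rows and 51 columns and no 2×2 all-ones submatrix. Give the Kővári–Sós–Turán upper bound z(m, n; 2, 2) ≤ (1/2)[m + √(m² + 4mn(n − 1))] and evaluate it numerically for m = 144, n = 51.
z(144, 51; 2, 2) ≤ (1/2)[144 + √(144² + 4·144·51·50)] = (1/2)[144 + √1489536] = 682.2327

Kővári–Sós–Turán: let r_1, ..., r_144 be the row sums and z = Σ r_i the total number of 1s. Each pair of columns can share at most one row with both entries 1 (else a 2×2 all-ones block appears), so Σ_i C(r_i, 2) ≤ C(51, 2) = 1275. By convexity Σ_i C(r_i, 2) ≥ 144·C(z/144, 2) = z(z − 144)/(2·144), giving z² − 144z − 144·51·50 ≤ 0 and hence z ≤ (1/2)[144 + √(20736 + 4·367200)] = (1/2)[144 + √1489536] ≈ (1/2)(144 + 1220.4655) = 682.2327.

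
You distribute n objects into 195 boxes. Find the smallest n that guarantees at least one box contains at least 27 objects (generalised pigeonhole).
n = (27 − 1)·195 + 1 = 5071

By the generalised pigeonhole principle, to guarantee some box contains ≥ r objects we need more than (r − 1) · k objects total. Threshold: n = (r − 1) · k + 1. With r = 27 and k = 195: n = 26 · 195 + 1 = 5070 + 1 = 5071. For n = 5070 = 26 · 195, we can put exactly 26 objects in every box, avoiding 27 in any single one — so 5071 is tight.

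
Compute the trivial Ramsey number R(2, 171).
R(2, 171) = 171

R(2, k) = k for all k ≥ 2: in a 2-colouring of K_k, either some edge is red (a red K_2) or all edges are blue (a blue K_k). And K_{170} coloured all-blue has no blue K_171, so R(2, 171) > 170. Hence R(2, 171) = 171.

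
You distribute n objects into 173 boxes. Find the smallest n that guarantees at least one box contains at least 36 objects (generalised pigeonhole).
n = (36 − 1)·173 + 1 = 6056

By the generalised pigeonhole principle, to guarantee some box contains ≥ r objects we need more than (r − 1) · k objects total. Threshold: n = (r − 1) · k + 1. With r = 36 and k = 173: n = 35 · 173 + 1 = 6055 + 1 = 6056. For n = 6055 = 35 · 173, we can put exactly 35 objects in every box, avoiding 36 in any single one — so 6056 is tight.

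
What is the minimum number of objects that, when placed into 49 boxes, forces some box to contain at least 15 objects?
n = (15 − 1)·49 + 1 = 687

By the generalised pigeonhole principle, to guarantee some box contains ≥ r objects we need more than (r − 1) · k objects total. Threshold: n = (r − 1) · k + 1. With r = 15 and k = 49: n = 14 · 49 + 1 = 686 + 1 = 687. For n = 686 = 14 · 49, we can put exactly 14 objects in every box, avoiding 15 in any single one — so 687 is tight.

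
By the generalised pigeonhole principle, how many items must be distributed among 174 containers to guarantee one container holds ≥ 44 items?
n = (44 − 1)·174 + 1 = 7483

By the generalised pigeonhole principle, to guarantee some box contains ≥ r objects we need more than (r − 1) · k objects total. Threshold: n = (r − 1) · k + 1. With r = 44 and k = 174: n = 43 · 174 + 1 = 7482 + 1 = 7483. For n = 7482 = 43 · 174, we can put exactly 43 objects in every box, avoiding 44 in any single one — so 7483 is tight.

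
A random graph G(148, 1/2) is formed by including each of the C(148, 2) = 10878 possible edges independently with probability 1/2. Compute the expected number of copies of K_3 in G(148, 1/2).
E[# K_3] = C(148, 3) · (1/2)^C(3, 2) = 529396 / 2^3 = 132349/2 = 66174.5

For each 3-subset S of vertices (there are C(148, 3) = 529396 such S), let X_S = 1 if S induces a K_3 (all C(3, 2) = 3 edges present). Then P(X_S = 1) = (1/2)^3 = 1/8. By linearity of expectation, E[# K_3] = C(148, 3) · (1/2)^3 = 529396 / 8 = 132349/2 = 66174.5.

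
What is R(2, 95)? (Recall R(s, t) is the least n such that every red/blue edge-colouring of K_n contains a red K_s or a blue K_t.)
R(2, 95) = 95

R(2, k) = k for all k ≥ 2: in a 2-colouring of K_k, either some edge is red (a red K_2) or all edges are blue (a blue K_k). And K_{94} coloured all-blue has no blue K_95, so R(2, 95) > 94. Hence R(2, 95) = 95.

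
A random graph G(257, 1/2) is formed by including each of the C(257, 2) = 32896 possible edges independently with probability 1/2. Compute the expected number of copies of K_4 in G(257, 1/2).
E[# K_4] = C(257, 4) · (1/2)^C(4, 2) = 177556160 / 2^6 = 2774315

For each 4-subset S of vertices (there are C(257, 4) = 177556160 such S), let X_S = 1 if S induces a K_4 (all C(4, 2) = 6 edges present). Then P(X_S = 1) = (1/2)^6 = 1/64. By linearity of expectation, E[# K_4] = C(257, 4) · (1/2)^6 = 177556160 / 64 = 2774315.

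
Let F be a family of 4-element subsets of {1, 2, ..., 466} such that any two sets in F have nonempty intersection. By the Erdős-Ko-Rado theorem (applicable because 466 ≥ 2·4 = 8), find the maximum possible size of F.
max |F| = C(465, 3) = 16649480

The Erdős-Ko-Rado theorem states: for n ≥ 2k, an intersecting family of k-subsets of an n-element set has size at most C(n − 1, k − 1), with equality for 'star' families {A ⊆ [n] : |A| = k, i ∈ A} (fix an element i). For n = 466, k = 4: C(465, 3) = 16649480.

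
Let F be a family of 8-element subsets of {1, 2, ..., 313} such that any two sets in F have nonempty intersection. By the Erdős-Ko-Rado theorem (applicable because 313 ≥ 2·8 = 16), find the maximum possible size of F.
max |F| = C(312, 7) = 53359916132952

The Erdős-Ko-Rado theorem states: for n ≥ 2k, an intersecting family of k-subsets of an n-element set has size at most C(n − 1, k − 1), with equality for 'star' families {A ⊆ [n] : |A| = k, i ∈ A} (fix an element i). For n = 313, k = 8: C(312, 7) = 53359916132952.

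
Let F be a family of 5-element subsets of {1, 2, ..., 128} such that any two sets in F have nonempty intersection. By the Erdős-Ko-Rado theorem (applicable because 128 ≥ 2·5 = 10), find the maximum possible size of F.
max |F| = C(127, 4) = 10334625

Erdős-Ko-Rado (1961): when n ≥ 2k, max |F| = C(n−1, k−1). The bound is attained by the star {A : i ∈ A} for any fixed i ∈ [n]. Here C(128−1, 5−1) = C(127, 4) = 10334625.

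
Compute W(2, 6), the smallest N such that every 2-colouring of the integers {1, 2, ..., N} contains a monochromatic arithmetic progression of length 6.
W(2, 6) = 1132

This is a classical value, W(2, 6) = 1132, established by combining an explicit 2-colouring of {1, ..., 1131} with no monochromatic 6-AP (giving the lower bound W(2, 6) > 1131) and a finite case analysis / exhaustive computer search showing every 2-colouring of {1, ..., 1132} has such an AP.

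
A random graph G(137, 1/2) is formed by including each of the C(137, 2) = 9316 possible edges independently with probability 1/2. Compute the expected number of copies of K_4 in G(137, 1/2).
E[# K_4] = C(137, 4) · (1/2)^C(4, 2) = 14043870 / 2^6 = 7021935/32 = 219435.46875

For each 4-subset S of vertices (there are C(137, 4) = 14043870 such S), let X_S = 1 if S induces a K_4 (all C(4, 2) = 6 edges present). Then P(X_S = 1) = (1/2)^6 = 1/64. By linearity of expectation, E[# K_4] = C(137, 4) · (1/2)^6 = 14043870 / 64 = 7021935/32 = 219435.46875.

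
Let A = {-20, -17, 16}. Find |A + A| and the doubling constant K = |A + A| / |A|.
K = |A + A| / |A| = 6/3 = 2

Enumerate A + A = {a + b : a, b ∈ A}. With |A| = 3, there are |A|^2 = 9 ordered sum pairs; collecting distinct values, A + A = {-40, -37, -34, -4, -1, 32}, so |A + A| = 6. Thus K = 6/3 = 2. For comparison, the minimum possible |A + A| over all 3-element sets is 2·3 − 1 = 5 (so min K = 5/3), attained only by arithmetic progressions.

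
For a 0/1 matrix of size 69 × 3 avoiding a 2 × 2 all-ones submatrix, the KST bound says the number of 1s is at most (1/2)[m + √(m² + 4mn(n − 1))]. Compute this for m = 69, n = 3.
z(69, 3; 2, 2) ≤ (1/2)[69 + √(69² + 4·69·3·2)] = (1/2)[69 + √6417] = 74.5531

Kővári–Sós–Turán: let r_1, ..., r_69 be the row sums and z = Σ r_i the total number of 1s. Each pair of columns can share at most one row with both entries 1 (else a 2×2 all-ones block appears), so Σ_i C(r_i, 2) ≤ C(3, 2) = 3. By convexity Σ_i C(r_i, 2) ≥ 69·C(z/69, 2) = z(z − 69)/(2·69), giving z² − 69z − 69·3·2 ≤ 0 and hence z ≤ (1/2)[69 + √(4761 + 4·414)] = (1/2)[69 + √6417] ≈ (1/2)(69 + 80.1062) = 74.5531.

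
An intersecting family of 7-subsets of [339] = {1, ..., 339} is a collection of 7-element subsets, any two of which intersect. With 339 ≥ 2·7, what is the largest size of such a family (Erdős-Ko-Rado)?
max |F| = C(338, 6) = 1980564039636

The Erdős-Ko-Rado theorem states: for n ≥ 2k, an intersecting family of k-subsets of an n-element set has size at most C(n − 1, k − 1), with equality for 'star' families {A ⊆ [n] : |A| = k, i ∈ A} (fix an element i). For n = 339, k = 7: C(338, 6) = 1980564039636.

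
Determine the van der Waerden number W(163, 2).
W(163, 2) = 163 + 1 = 164

A 2-term AP is any pair of integers, so a monochromatic 2-AP exists iff some colour is used at least twice. With 163 colours, the colouring i ↦ i on {1, ..., 163} uses each colour once, avoiding any monochromatic pair, so W(163, 2) > 163. For {1, ..., 164}, pigeonhole forces two integers of the same colour, which form a monochromatic 2-AP. Hence W(163, 2) = 164.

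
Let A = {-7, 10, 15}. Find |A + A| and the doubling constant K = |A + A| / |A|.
K = |A + A| / |A| = 6/3 = 2

Enumerate A + A = {a + b : a, b ∈ A}. With |A| = 3, there are |A|^2 = 9 ordered sum pairs; collecting distinct values, A + A = {-14, 3, 8, 20, 25, 30}, so |A + A| = 6. Thus K = 6/3 = 2. For comparison, the minimum possible |A + A| over all 3-element sets is 2·3 − 1 = 5 (so min K = 5/3), attained only by arithmetic progressions.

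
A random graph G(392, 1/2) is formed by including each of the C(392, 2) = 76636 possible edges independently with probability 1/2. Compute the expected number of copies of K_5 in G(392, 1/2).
E[# K_5] = C(392, 5) · (1/2)^C(5, 2) = 75184360888 / 2^10 = 9398045111/128 = 73422227.4296875

For each 5-subset S of vertices (there are C(392, 5) = 75184360888 such S), let X_S = 1 if S induces a K_5 (all C(5, 2) = 10 edges present). Then P(X_S = 1) = (1/2)^10 = 1/1024. By linearity of expectation, E[# K_5] = C(392, 5) · (1/2)^10 = 75184360888 / 1024 = 9398045111/128 = 73422227.4296875.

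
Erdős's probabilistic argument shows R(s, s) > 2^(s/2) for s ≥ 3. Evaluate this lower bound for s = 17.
2^(17/2) = 362.0387; so R(17, 17) > 362.0387

Colour each edge of K_n uniformly at random with red/blue. The expected number of monochromatic K_17 is C(n, 17) · 2 · 2^(−C(17,2)). If C(n, 17) · 2^(1 − C(17,2)) < 1, then with positive probability no monochromatic K_17 exists, so R(17, 17) > n. The standard estimate C(n, 17) ≤ n^17/17! shows this inequality holds whenever n ≤ 2^(17/2) (since 17! · 2^(C(17,2) − 1) > 2^(17^2/2) ≥ n^17). Hence R(17, 17) > 2^(17/2) = 362.0387.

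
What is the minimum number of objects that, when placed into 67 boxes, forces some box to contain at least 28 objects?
n = (28 − 1)·67 + 1 = 1810

By the generalised pigeonhole principle, to guarantee some box contains ≥ r objects we need more than (r − 1) · k objects total. Threshold: n = (r − 1) · k + 1. With r = 28 and k = 67: n = 27 · 67 + 1 = 1809 + 1 = 1810. For n = 1809 = 27 · 67, we can put exactly 27 objects in every box, avoiding 28 in any single one — so 1810 is tight.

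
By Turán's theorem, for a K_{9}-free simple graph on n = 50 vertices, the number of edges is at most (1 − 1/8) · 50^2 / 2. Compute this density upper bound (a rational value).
Turán density bound = (7/8) · 50^2/2 = 4375/4 ≈ 1093.75

Turán's theorem: ex(n, K_{r+1}) is achieved by the complete r-partite Turán graph T(n, r) with parts as balanced as possible, and is at most (1 − 1/r) · n^2/2. For r = 8, n = 50: the density bound is (7/8) · 2500/2 = 4375/4 ≈ 1093.75. The integer-valued extremum is e(T(50, 8)) = 1093, which is strictly less than the density bound 4375/4 since 8 ∤ 50 (the parts of T(50, 8) cannot all be equal).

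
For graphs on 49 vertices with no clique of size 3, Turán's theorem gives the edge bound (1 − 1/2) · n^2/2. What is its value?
Turán density bound = (1/2) · 49^2/2 = 2401/4 ≈ 600.25

Turán's theorem: ex(n, K_{r+1}) is achieved by the complete r-partite Turán graph T(n, r) with parts as balanced as possible, and is at most (1 − 1/r) · n^2/2. For r = 2, n = 49: the density bound is (1/2) · 2401/2 = 2401/4 ≈ 600.25. The integer-valued extremum is e(T(49, 2)) = 600, which is strictly less than the density bound 2401/4 since 2 ∤ 49 (the parts of T(49, 2) cannot all be equal).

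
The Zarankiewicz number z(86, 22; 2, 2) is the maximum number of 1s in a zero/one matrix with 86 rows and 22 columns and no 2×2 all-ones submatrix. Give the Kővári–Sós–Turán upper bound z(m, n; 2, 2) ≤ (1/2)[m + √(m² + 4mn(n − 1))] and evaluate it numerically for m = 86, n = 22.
z(86, 22; 2, 2) ≤ (1/2)[86 + √(86² + 4·86·22·21)] = (1/2)[86 + √166324] = 246.9142

Kővári–Sós–Turán: let r_1, ..., r_86 be the row sums and z = Σ r_i the total number of 1s. Each pair of columns can share at most one row with both entries 1 (else a 2×2 all-ones block appears), so Σ_i C(r_i, 2) ≤ C(22, 2) = 231. By convexity Σ_i C(r_i, 2) ≥ 86·C(z/86, 2) = z(z − 86)/(2·86), giving z² − 86z − 86·22·21 ≤ 0 and hence z ≤ (1/2)[86 + √(7396 + 4·39732)] = (1/2)[86 + √166324] ≈ (1/2)(86 + 407.8284) = 246.9142.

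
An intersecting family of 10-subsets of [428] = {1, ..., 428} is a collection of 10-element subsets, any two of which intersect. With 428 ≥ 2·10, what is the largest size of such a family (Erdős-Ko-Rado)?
max |F| = C(427, 9) = 1194613602185145275

The Erdős-Ko-Rado theorem states: for n ≥ 2k, an intersecting family of k-subsets of an n-element set has size at most C(n − 1, k − 1), with equality for 'star' families {A ⊆ [n] : |A| = k, i ∈ A} (fix an element i). For n = 428, k = 10: C(427, 9) = 1194613602185145275.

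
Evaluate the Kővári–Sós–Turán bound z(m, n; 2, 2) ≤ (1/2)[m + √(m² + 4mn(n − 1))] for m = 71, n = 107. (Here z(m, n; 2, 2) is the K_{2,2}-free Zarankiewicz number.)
z(71, 107; 2, 2) ≤ (1/2)[71 + √(71² + 4·71·107·106)] = (1/2)[71 + √3226169] = 933.577

Kővári–Sós–Turán: let r_1, ..., r_71 be the row sums and z = Σ r_i the total number of 1s. Each pair of columns can share at most one row with both entries 1 (else a 2×2 all-ones block appears), so Σ_i C(r_i, 2) ≤ C(107, 2) = 5671. By convexity Σ_i C(r_i, 2) ≥ 71·C(z/71, 2) = z(z − 71)/(2·71), giving z² − 71z − 71·107·106 ≤ 0 and hence z ≤ (1/2)[71 + √(5041 + 4·805282)] = (1/2)[71 + √3226169] ≈ (1/2)(71 + 1796.1539) = 933.577.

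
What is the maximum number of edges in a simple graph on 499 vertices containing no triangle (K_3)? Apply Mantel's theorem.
ex(499, K_3) = ⌊499^2/4⌋ = 62250

Mantel (1907): a triangle-free graph on n vertices has at most ⌊n^2/4⌋ edges, with equality for the complete bipartite graph K_{⌊n/2⌋, ⌈n/2⌉}. For n = 499: ⌊499^2/4⌋ = ⌊249001/4⌋ = 62250. The extremal graph is K_{249, 250}, which has 249·250 = 62250 edges.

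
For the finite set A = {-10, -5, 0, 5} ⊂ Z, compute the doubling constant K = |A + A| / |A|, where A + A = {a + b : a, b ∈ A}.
K = |A + A| / |A| = 7/4

Enumerate A + A = {a + b : a, b ∈ A}. With |A| = 4, there are |A|^2 = 16 ordered sum pairs; collecting distinct values, A + A = {-20, -15, -10, -5, 0, 5, 10}, so |A + A| = 7. Thus K = 7/4. Here |A + A| = 2|A| − 1 = 7, the minimum possible — so K = 7/4 is minimal, which holds iff A is an arithmetic progression.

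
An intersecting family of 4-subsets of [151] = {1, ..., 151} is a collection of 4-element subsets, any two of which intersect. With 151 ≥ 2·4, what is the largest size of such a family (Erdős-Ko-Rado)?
max |F| = C(150, 3) = 551300

Erdős-Ko-Rado (1961): when n ≥ 2k, max |F| = C(n−1, k−1). The bound is attained by the star {A : i ∈ A} for any fixed i ∈ [n]. Here C(151−1, 4−1) = C(150, 3) = 551300.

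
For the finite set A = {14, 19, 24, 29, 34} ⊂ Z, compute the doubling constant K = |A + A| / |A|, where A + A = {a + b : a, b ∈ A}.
K = |A + A| / |A| = 9/5

Enumerate A + A = {a + b : a, b ∈ A}. With |A| = 5, there are |A|^2 = 25 ordered sum pairs; collecting distinct values, A + A = {28, 33, 38, 43, 48, 53, 58, 63, 68}, so |A + A| = 9. Thus K = 9/5. Here |A + A| = 2|A| − 1 = 9, the minimum possible — so K = 9/5 is minimal, which holds iff A is an arithmetic progression.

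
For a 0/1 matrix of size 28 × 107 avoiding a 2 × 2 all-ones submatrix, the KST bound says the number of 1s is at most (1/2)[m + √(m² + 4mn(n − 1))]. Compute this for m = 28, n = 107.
z(28, 107; 2, 2) ≤ (1/2)[28 + √(28² + 4·28·107·106)] = (1/2)[28 + √1271088] = 577.7127

Kővári–Sós–Turán: let r_1, ..., r_28 be the row sums and z = Σ r_i the total number of 1s. Each pair of columns can share at most one row with both entries 1 (else a 2×2 all-ones block appears), so Σ_i C(r_i, 2) ≤ C(107, 2) = 5671. By convexity Σ_i C(r_i, 2) ≥ 28·C(z/28, 2) = z(z − 28)/(2·28), giving z² − 28z − 28·107·106 ≤ 0 and hence z ≤ (1/2)[28 + √(784 + 4·317576)] = (1/2)[28 + √1271088] ≈ (1/2)(28 + 1127.4254) = 577.7127.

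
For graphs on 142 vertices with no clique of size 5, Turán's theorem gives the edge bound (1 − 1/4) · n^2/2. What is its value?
Turán density bound = (3/4) · 142^2/2 = 15123/2 ≈ 7561.5

Turán's theorem: ex(n, K_{r+1}) is achieved by the complete r-partite Turán graph T(n, r) with parts as balanced as possible, and is at most (1 − 1/r) · n^2/2. For r = 4, n = 142: the density bound is (3/4) · 20164/2 = 15123/2 ≈ 7561.5. The integer-valued extremum is e(T(142, 4)) = 7561, which is strictly less than the density bound 15123/2 since 4 ∤ 142 (the parts of T(142, 4) cannot all be equal).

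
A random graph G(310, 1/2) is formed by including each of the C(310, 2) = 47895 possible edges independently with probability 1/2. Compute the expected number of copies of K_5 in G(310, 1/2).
E[# K_5] = C(310, 5) · (1/2)^C(5, 2) = 23096674062 / 2^10 = 11548337031/512 ≈ 22555345.763672

For each 5-subset S of vertices (there are C(310, 5) = 23096674062 such S), let X_S = 1 if S induces a K_5 (all C(5, 2) = 10 edges present). Then P(X_S = 1) = (1/2)^10 = 1/1024. By linearity of expectation, E[# K_5] = C(310, 5) · (1/2)^10 = 23096674062 / 1024 = 11548337031/512 ≈ 22555345.763672.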